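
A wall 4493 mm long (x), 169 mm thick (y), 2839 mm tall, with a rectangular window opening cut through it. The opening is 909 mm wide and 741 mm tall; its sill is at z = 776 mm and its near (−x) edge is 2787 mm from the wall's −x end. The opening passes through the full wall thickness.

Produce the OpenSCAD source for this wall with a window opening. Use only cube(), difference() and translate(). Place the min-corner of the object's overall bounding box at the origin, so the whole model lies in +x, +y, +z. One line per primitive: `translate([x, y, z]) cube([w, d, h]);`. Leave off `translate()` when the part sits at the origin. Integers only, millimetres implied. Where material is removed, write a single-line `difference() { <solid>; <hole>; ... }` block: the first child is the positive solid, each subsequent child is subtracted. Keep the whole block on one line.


difference() { cube([4493, 169, 2839]); translate([2787, 0, 776]) cube([909, 169, 741]); }


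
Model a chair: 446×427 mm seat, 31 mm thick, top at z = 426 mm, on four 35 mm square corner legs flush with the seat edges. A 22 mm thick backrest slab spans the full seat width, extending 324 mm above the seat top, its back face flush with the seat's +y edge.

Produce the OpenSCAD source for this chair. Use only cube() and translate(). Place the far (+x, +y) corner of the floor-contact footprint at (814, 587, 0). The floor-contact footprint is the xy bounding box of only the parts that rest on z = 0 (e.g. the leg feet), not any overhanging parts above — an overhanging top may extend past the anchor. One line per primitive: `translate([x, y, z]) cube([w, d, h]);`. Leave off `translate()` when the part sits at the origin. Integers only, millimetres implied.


translate([368, 160, 395]) cube([446, 427, 31]);
translate([368, 160, 0]) cube([35, 35, 395]);
translate([779, 160, 0]) cube([35, 35, 395]);
translate([368, 552, 0]) cube([35, 35, 395]);
translate([779, 552, 0]) cube([35, 35, 395]);
translate([368, 565, 426]) cube([446, 22, 324]);


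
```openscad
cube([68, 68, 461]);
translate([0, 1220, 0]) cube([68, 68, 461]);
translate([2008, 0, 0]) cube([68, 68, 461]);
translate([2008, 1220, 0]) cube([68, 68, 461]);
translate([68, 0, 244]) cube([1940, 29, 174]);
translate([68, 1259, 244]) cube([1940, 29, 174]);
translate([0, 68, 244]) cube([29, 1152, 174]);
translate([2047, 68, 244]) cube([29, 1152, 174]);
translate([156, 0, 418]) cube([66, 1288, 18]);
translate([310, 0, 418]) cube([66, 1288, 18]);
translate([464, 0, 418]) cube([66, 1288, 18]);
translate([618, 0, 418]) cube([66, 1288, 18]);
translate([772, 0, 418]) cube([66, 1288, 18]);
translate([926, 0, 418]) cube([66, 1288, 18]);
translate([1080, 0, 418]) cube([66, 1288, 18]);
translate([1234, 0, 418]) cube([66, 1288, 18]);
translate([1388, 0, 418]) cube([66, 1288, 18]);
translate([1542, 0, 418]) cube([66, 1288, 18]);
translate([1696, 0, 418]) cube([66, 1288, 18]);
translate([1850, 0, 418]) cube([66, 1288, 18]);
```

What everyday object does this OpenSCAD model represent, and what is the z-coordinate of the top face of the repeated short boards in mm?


A bed frame. The slat-top height is 436 mm.

Four posts, four rails, and a row of slats — a bed frame. Slats sit on the rails at z = 244 + 174 = 418; with slat thickness 18, the top is 436 mm.


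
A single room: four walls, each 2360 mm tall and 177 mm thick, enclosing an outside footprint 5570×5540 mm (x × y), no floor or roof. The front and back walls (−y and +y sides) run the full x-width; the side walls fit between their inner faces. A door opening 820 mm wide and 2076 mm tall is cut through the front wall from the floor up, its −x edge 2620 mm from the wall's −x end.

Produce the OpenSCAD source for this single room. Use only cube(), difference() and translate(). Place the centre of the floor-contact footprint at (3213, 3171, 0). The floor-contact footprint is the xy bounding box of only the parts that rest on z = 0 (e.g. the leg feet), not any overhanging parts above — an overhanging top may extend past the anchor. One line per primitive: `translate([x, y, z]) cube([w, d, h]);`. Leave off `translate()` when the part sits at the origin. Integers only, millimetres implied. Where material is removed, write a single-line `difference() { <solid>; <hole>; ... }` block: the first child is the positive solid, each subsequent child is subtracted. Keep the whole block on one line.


difference() { translate([428, 401, 0]) cube([5570, 177, 2360]); translate([3048, 401, 0]) cube([820, 177, 2076]); }
translate([428, 5764, 0]) cube([5570, 177, 2360]);
translate([428, 578, 0]) cube([177, 5186, 2360]);
translate([5821, 578, 0]) cube([177, 5186, 2360]);


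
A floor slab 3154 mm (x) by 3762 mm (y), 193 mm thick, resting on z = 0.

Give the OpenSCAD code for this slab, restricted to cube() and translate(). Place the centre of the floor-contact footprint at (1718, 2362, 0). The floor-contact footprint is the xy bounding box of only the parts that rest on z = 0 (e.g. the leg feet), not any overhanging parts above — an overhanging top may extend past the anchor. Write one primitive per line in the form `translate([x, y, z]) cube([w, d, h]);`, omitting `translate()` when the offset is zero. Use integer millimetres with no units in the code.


translate([141, 481, 0]) cube([3154, 3762, 193]);


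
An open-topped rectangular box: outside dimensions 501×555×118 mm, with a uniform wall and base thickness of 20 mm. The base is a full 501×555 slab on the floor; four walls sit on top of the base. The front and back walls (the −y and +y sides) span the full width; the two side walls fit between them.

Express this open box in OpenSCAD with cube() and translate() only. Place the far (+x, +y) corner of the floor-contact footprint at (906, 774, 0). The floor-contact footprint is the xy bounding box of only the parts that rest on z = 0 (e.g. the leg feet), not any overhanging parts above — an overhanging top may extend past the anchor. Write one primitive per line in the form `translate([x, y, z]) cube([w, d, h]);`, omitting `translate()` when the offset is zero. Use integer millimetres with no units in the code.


translate([405, 219, 0]) cube([501, 555, 20]);
translate([405, 219, 20]) cube([501, 20, 98]);
translate([405, 754, 20]) cube([501, 20, 98]);
translate([405, 239, 20]) cube([20, 515, 98]);
translate([886, 239, 20]) cube([20, 515, 98]);


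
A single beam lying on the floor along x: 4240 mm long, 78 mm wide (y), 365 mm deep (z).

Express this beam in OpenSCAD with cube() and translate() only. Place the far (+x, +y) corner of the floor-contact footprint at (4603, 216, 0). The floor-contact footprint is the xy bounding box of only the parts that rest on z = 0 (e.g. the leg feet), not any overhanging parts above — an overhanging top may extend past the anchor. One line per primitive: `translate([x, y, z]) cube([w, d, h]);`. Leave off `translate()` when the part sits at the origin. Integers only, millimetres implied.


translate([363, 138, 0]) cube([4240, 78, 365]);


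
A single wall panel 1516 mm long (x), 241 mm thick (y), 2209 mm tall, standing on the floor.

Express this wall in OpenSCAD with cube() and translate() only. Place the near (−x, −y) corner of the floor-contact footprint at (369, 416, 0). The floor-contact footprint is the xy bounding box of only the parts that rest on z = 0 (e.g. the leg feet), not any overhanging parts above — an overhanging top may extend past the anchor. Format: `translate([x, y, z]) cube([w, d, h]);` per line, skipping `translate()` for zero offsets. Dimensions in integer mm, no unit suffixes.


translate([369, 416, 0]) cube([1516, 241, 2209]);


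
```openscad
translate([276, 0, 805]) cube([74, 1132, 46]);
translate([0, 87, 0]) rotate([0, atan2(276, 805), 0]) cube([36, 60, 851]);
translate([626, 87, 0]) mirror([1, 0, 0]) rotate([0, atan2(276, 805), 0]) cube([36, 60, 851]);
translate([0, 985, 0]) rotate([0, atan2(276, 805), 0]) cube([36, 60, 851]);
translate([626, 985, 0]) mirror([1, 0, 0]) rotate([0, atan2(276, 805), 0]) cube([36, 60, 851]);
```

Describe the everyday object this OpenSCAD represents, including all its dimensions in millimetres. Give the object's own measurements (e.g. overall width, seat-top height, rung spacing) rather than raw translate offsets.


A sawhorse. A 74×1132×46 mm beam (x, y, z) sits on two A-frame leg pairs. Each pair is two raked legs of 36×60 mm section (60 mm along y) splaying symmetrically in x. Each leg rises 805 mm vertically over 276 mm of horizontal reach and is 851 mm long along its own axis. Every leg's outer bottom edge rests on the floor and its outer top edge meets a bottom edge of the beam — the left legs (tilting toward +x) meet the beam's −x bottom edge, the right legs (their mirror images, tilting toward −x) meet its +x bottom edge — so the leg tops tuck under the beam, the beam's underside is 805 mm above the floor, and the feet are 626 mm apart outside-to-outside with the beam centred between them. The two leg pairs are set in 87 mm from either end of the beam.


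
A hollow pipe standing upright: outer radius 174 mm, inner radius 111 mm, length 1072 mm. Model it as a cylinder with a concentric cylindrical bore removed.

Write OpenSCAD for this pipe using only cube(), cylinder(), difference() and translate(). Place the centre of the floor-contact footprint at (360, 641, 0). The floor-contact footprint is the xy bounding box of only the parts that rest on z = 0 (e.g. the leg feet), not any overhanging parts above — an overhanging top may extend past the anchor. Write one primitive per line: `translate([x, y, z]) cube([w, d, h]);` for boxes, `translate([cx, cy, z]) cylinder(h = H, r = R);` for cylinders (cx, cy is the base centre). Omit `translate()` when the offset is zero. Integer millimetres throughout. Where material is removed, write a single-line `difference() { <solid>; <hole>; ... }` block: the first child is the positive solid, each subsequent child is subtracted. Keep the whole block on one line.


difference() { translate([360, 641, 0]) cylinder(h = 1072, r = 174); translate([360, 641, 0]) cylinder(h = 1072, r = 111); }


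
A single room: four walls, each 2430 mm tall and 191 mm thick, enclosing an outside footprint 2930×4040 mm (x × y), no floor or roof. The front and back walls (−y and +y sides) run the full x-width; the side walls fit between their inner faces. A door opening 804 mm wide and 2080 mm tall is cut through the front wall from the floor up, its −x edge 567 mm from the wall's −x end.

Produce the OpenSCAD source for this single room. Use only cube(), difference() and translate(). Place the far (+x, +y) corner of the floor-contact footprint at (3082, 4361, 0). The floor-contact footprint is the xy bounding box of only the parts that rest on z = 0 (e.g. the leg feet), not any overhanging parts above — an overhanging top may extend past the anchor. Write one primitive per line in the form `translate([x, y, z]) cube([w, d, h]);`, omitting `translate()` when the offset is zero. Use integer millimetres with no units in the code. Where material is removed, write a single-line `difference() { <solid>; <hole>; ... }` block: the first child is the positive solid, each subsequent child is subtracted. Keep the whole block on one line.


difference() { translate([152, 321, 0]) cube([2930, 191, 2430]); translate([719, 321, 0]) cube([804, 191, 2080]); }
translate([152, 4170, 0]) cube([2930, 191, 2430]);
translate([152, 512, 0]) cube([191, 3658, 2430]);
translate([2891, 512, 0]) cube([191, 3658, 2430]);


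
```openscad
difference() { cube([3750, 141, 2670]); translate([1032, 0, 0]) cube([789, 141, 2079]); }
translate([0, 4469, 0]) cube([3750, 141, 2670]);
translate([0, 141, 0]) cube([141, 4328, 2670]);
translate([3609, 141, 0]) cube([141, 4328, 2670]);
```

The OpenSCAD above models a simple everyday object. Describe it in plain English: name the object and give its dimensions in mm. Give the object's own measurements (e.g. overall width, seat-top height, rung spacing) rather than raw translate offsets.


A single room: four walls, each 2670 mm tall and 141 mm thick, enclosing an outside footprint 3750×4610 mm (x × y), no floor or roof. The front and back walls (−y and +y sides) run the full x-width; the side walls fit between their inner faces. A door opening 789 mm wide and 2079 mm tall is cut through the front wall from the floor up, its −x edge 1032 mm from the wall's −x end.


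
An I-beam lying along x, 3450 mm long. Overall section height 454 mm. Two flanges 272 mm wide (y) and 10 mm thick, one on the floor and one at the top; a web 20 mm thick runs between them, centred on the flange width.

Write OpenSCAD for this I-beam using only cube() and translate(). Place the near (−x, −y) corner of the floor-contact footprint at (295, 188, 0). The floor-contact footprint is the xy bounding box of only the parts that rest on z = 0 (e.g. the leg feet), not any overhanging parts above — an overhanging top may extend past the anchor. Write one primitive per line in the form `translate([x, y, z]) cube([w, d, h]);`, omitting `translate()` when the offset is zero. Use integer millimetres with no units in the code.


translate([295, 188, 0]) cube([3450, 272, 10]);
translate([295, 314, 10]) cube([3450, 20, 434]);
translate([295, 188, 444]) cube([3450, 272, 10]);


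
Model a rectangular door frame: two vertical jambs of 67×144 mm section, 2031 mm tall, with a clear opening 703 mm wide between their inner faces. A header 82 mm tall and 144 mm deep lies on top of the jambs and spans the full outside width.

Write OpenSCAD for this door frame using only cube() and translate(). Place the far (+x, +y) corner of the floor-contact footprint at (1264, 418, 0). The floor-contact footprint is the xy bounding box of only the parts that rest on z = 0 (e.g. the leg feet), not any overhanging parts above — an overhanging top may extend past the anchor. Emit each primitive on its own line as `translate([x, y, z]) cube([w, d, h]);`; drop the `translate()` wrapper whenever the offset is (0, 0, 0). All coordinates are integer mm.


translate([427, 274, 0]) cube([67, 144, 2031]);
translate([1197, 274, 0]) cube([67, 144, 2031]);
translate([427, 274, 2031]) cube([837, 144, 82]);


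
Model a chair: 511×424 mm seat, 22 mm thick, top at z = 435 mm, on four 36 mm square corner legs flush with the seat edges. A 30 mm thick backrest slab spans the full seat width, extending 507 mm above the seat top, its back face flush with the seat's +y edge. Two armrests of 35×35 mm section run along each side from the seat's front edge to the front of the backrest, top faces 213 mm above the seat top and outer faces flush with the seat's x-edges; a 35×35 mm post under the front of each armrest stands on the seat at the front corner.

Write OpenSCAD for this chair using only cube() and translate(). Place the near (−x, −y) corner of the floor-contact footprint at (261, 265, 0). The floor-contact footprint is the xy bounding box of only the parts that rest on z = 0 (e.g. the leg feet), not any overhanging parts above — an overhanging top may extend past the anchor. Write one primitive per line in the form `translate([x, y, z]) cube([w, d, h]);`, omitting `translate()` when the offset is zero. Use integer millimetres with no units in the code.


// leg_h = 435 - 22 = 413
// arm post h = 213 - 35 = 178
translate([261, 265, 413]) cube([511, 424, 22]);
translate([261, 265, 0]) cube([36, 36, 413]);
translate([736, 265, 0]) cube([36, 36, 413]);
translate([261, 653, 0]) cube([36, 36, 413]);
translate([736, 653, 0]) cube([36, 36, 413]);
translate([261, 659, 435]) cube([511, 30, 507]);
translate([261, 265, 613]) cube([35, 394, 35]);
translate([737, 265, 613]) cube([35, 394, 35]);
translate([261, 265, 435]) cube([35, 35, 178]);
translate([737, 265, 435]) cube([35, 35, 178]);


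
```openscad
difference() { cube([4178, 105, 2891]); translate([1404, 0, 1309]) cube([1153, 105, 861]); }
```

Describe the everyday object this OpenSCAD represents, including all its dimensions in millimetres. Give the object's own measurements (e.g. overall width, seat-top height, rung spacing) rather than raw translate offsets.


A wall 4178 mm long (x), 105 mm thick (y), 2891 mm tall, with a rectangular window opening cut through it. The opening is 1153 mm wide and 861 mm tall; its sill is at z = 1309 mm and its near (−x) edge is 1404 mm from the wall's −x end. The opening passes through the full wall thickness.


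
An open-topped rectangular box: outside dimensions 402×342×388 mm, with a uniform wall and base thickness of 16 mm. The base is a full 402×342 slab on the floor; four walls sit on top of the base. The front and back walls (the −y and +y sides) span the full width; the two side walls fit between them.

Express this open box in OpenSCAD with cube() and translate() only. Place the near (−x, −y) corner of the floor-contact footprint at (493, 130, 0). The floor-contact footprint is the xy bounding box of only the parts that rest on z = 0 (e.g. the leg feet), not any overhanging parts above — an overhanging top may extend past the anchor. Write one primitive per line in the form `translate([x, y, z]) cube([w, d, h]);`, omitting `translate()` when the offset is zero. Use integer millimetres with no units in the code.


translate([493, 130, 0]) cube([402, 342, 16]);
translate([493, 130, 16]) cube([402, 16, 372]);
translate([493, 456, 16]) cube([402, 16, 372]);
translate([493, 146, 16]) cube([16, 310, 372]);
translate([879, 146, 16]) cube([16, 310, 372]);


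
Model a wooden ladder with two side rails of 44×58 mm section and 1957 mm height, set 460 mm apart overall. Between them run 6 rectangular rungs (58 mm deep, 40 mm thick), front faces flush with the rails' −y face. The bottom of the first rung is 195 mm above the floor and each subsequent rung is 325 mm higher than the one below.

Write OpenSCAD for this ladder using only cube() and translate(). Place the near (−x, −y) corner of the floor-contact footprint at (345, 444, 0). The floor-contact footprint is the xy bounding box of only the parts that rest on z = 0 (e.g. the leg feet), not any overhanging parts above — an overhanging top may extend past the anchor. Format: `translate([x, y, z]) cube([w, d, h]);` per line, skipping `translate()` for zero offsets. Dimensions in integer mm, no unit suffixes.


translate([345, 444, 0]) cube([44, 58, 1957]);
translate([761, 444, 0]) cube([44, 58, 1957]);
translate([389, 444, 195]) cube([372, 58, 40]);
translate([389, 444, 520]) cube([372, 58, 40]);
translate([389, 444, 845]) cube([372, 58, 40]);
translate([389, 444, 1170]) cube([372, 58, 40]);
translate([389, 444, 1495]) cube([372, 58, 40]);
translate([389, 444, 1820]) cube([372, 58, 40]);


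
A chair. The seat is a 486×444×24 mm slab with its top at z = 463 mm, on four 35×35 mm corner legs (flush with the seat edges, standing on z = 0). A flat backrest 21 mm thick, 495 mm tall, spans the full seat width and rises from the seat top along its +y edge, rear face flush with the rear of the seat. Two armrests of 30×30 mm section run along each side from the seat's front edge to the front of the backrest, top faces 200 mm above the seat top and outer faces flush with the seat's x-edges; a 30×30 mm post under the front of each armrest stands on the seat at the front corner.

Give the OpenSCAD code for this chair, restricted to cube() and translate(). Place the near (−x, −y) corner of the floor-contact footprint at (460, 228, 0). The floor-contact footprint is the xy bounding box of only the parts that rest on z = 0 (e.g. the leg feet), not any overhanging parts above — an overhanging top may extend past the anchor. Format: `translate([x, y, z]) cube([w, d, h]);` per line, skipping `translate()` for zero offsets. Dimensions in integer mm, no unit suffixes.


translate([460, 228, 439]) cube([486, 444, 24]);
translate([460, 228, 0]) cube([35, 35, 439]);
translate([911, 228, 0]) cube([35, 35, 439]);
translate([460, 637, 0]) cube([35, 35, 439]);
translate([911, 637, 0]) cube([35, 35, 439]);
translate([460, 651, 463]) cube([486, 21, 495]);
translate([460, 228, 633]) cube([30, 423, 30]);
translate([916, 228, 633]) cube([30, 423, 30]);
translate([460, 228, 463]) cube([30, 30, 170]);
translate([916, 228, 463]) cube([30, 30, 170]);


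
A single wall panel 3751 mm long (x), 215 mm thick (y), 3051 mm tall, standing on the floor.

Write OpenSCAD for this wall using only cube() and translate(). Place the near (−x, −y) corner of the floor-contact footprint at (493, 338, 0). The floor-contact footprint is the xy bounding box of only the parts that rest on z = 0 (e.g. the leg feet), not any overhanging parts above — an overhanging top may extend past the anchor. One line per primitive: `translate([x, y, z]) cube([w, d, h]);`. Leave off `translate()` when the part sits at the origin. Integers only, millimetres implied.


translate([493, 338, 0]) cube([3751, 215, 3051]);


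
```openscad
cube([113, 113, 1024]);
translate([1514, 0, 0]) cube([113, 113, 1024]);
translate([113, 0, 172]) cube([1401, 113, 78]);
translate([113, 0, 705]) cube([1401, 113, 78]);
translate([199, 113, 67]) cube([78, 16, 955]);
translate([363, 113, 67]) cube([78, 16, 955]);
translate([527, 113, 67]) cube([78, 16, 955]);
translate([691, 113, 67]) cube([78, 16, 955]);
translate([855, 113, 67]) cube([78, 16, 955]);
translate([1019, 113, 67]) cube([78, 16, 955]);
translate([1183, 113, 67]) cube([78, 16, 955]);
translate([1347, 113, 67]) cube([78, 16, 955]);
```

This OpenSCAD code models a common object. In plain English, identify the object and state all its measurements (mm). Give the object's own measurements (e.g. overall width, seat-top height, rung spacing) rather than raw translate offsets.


A fence section. Two 113×113 mm posts, 1024 mm tall, stand on the floor with a clear span of 1401 mm between their inner faces. Two horizontal rails of 113×78 mm section span the gap between the posts with their undersides at z = 172 mm and z = 705 mm, flush with the posts' −y face. 8 pickets, each 78 mm wide, 16 mm thick and 955 mm tall, are fixed to the +y face of the rails with their bottoms at z = 67 mm, spaced across the span with a 86 mm gap after the −x post and between neighbouring pickets, with 89 mm left before the +x post.


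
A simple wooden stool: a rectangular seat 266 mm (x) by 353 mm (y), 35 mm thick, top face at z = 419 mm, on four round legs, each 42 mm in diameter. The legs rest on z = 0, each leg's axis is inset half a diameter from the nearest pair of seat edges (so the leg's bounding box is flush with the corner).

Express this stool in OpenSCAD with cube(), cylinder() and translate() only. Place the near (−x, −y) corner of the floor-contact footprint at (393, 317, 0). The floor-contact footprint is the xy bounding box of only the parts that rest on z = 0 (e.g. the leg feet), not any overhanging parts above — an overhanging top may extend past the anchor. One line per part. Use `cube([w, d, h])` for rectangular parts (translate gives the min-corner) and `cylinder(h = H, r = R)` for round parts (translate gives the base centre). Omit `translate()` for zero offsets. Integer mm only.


translate([393, 317, 384]) cube([266, 353, 35]);
translate([414, 338, 0]) cylinder(h = 384, r = 21);
translate([638, 338, 0]) cylinder(h = 384, r = 21);
translate([414, 649, 0]) cylinder(h = 384, r = 21);
translate([638, 649, 0]) cylinder(h = 384, r = 21);


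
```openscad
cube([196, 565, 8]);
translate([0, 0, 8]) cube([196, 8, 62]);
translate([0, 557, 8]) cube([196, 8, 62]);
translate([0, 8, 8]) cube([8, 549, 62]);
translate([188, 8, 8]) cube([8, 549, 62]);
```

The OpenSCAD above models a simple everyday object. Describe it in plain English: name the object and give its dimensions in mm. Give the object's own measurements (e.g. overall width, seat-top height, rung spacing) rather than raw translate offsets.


An open-topped rectangular box: outside dimensions 196×565×70 mm, with a uniform wall and base thickness of 8 mm. The base is a full 196×565 slab on the floor; four walls sit on top of the base. The front and back walls (the −y and +y sides) span the full width; the two side walls fit between them.


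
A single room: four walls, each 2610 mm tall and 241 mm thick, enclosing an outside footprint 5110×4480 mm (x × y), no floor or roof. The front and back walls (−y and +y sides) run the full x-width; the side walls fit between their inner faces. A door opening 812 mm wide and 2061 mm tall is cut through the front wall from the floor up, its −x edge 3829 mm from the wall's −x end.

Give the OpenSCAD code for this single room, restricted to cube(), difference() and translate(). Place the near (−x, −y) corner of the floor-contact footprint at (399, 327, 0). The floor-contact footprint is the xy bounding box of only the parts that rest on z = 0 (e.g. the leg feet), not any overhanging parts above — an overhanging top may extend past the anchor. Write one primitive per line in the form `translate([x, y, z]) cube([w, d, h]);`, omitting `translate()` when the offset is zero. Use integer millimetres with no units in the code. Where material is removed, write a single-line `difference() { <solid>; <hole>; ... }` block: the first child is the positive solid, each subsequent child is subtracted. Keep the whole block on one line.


difference() { translate([399, 327, 0]) cube([5110, 241, 2610]); translate([4228, 327, 0]) cube([812, 241, 2061]); }
translate([399, 4566, 0]) cube([5110, 241, 2610]);
translate([399, 568, 0]) cube([241, 3998, 2610]);
translate([5268, 568, 0]) cube([241, 3998, 2610]);


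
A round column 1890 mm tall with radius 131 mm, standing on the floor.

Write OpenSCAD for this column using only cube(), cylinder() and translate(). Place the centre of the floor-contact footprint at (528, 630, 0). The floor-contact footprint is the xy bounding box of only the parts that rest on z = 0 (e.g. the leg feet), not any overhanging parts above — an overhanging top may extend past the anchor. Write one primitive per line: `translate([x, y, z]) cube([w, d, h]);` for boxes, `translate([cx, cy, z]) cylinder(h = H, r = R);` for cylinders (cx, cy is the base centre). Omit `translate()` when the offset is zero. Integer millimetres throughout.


translate([528, 630, 0]) cylinder(h = 1890, r = 131);


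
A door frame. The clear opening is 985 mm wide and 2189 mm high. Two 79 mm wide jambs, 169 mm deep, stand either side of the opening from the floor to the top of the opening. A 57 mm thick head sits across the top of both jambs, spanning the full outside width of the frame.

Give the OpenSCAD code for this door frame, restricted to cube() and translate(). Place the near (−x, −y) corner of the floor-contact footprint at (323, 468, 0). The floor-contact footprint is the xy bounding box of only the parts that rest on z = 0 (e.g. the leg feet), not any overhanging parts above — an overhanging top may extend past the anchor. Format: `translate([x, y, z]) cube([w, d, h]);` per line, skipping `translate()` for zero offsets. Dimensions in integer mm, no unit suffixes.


translate([323, 468, 0]) cube([79, 169, 2189]);
translate([1387, 468, 0]) cube([79, 169, 2189]);
translate([323, 468, 2189]) cube([1143, 169, 57]);


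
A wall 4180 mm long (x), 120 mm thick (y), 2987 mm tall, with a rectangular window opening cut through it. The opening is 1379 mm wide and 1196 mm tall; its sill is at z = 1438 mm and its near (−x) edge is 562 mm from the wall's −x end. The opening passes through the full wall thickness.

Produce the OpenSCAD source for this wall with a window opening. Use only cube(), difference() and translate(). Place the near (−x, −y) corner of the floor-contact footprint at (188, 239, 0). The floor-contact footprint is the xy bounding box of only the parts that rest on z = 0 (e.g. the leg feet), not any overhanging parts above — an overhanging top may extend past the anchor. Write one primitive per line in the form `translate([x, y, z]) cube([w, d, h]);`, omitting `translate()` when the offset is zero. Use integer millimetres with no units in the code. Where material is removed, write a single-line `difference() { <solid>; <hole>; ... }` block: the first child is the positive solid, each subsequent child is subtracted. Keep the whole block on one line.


difference() { translate([188, 239, 0]) cube([4180, 120, 2987]); translate([750, 239, 1438]) cube([1379, 120, 1196]); }


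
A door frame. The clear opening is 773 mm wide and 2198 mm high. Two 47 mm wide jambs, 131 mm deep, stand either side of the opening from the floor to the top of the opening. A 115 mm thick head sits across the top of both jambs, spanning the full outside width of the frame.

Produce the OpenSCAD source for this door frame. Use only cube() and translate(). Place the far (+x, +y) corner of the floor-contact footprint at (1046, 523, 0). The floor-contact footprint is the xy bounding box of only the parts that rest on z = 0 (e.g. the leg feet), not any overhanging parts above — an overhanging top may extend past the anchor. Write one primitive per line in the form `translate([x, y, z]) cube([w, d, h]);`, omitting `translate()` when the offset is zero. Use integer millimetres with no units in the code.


translate([179, 392, 0]) cube([47, 131, 2198]);
translate([999, 392, 0]) cube([47, 131, 2198]);
translate([179, 392, 2198]) cube([867, 131, 115]);


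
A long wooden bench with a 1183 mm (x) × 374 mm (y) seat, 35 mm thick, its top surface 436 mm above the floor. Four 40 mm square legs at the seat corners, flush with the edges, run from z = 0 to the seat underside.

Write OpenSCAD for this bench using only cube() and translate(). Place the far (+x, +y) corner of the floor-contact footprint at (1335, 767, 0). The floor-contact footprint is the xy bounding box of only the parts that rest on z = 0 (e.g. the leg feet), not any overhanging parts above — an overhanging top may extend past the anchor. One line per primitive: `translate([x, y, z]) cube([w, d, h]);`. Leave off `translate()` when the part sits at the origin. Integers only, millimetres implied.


translate([152, 393, 401]) cube([1183, 374, 35]);
translate([152, 393, 0]) cube([40, 40, 401]);
translate([152, 727, 0]) cube([40, 40, 401]);
translate([1295, 393, 0]) cube([40, 40, 401]);
translate([1295, 727, 0]) cube([40, 40, 401]);


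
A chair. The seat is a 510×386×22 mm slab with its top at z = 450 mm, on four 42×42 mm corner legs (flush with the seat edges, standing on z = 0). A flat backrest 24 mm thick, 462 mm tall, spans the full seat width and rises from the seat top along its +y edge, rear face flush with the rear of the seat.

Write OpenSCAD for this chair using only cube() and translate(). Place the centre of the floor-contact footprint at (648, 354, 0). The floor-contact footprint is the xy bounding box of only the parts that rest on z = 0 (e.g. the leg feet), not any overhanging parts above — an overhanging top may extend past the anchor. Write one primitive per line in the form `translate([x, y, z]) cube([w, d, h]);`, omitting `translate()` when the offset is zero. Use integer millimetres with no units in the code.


translate([393, 161, 428]) cube([510, 386, 22]);
translate([393, 161, 0]) cube([42, 42, 428]);
translate([861, 161, 0]) cube([42, 42, 428]);
translate([393, 505, 0]) cube([42, 42, 428]);
translate([861, 505, 0]) cube([42, 42, 428]);
translate([393, 523, 450]) cube([510, 24, 462]);


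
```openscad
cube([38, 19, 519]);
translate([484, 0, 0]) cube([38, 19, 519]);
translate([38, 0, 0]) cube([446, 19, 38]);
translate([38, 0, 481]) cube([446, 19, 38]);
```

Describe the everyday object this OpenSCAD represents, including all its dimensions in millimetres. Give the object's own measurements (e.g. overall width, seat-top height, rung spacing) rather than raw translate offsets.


A rectangular picture frame lying in the x–z plane (depth along y). The opening is 446 mm wide (x) by 443 mm tall (z), surrounded by a border 38 mm wide on all four sides. The frame is 19 mm deep and is made of two full-height vertical stiles with two horizontal rails fitted between them.


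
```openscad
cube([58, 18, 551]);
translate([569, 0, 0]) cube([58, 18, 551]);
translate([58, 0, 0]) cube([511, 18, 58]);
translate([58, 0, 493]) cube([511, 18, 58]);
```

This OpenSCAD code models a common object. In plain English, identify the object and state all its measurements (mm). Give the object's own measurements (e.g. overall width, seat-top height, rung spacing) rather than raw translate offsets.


A rectangular picture frame lying in the x–z plane (depth along y). The opening is 511 mm wide (x) by 435 mm tall (z), surrounded by a border 58 mm wide on all four sides. The frame is 18 mm deep and is made of two full-height vertical stiles with two horizontal rails fitted between them.


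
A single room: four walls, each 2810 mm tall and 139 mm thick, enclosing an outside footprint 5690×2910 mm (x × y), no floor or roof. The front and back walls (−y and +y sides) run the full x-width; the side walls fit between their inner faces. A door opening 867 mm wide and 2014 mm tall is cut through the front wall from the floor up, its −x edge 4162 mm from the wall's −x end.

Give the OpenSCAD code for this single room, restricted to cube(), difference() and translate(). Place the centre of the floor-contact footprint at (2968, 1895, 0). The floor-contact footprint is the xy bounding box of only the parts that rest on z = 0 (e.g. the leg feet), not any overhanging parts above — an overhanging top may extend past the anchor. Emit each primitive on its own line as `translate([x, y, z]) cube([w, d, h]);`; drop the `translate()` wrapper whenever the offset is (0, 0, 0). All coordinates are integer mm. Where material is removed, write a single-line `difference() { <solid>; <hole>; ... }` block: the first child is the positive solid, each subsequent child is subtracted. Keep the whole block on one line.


difference() { translate([123, 440, 0]) cube([5690, 139, 2810]); translate([4285, 440, 0]) cube([867, 139, 2014]); }
translate([123, 3211, 0]) cube([5690, 139, 2810]);
translate([123, 579, 0]) cube([139, 2632, 2810]);
translate([5674, 579, 0]) cube([139, 2632, 2810]);


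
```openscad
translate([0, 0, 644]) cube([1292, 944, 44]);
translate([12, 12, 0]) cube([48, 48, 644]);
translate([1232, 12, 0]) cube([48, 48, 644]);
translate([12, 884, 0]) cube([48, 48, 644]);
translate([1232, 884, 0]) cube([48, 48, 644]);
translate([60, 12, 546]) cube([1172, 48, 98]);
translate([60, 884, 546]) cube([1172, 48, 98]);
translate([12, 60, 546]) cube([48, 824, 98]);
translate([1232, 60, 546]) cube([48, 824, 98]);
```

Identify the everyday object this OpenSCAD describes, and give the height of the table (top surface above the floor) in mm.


A table. The table height is 688 mm.

A 1292×944×44 slab sits at z = 644 on four 48 mm square posts — a table. The top surface is at 644 + 44 = 688 mm.


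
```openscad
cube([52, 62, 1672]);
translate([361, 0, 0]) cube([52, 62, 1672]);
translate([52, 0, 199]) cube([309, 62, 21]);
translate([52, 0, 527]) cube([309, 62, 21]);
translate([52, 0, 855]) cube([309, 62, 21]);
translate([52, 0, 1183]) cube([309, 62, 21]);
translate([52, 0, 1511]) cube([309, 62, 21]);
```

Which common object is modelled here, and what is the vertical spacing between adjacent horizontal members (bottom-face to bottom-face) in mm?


A ladder. The rung spacing is 328 mm.

Two tall 52×62 posts with 5 short bars between them — a ladder. Adjacent rungs sit at z = 199 and z = 527, so the spacing is 527 − 199 = 328 mm.


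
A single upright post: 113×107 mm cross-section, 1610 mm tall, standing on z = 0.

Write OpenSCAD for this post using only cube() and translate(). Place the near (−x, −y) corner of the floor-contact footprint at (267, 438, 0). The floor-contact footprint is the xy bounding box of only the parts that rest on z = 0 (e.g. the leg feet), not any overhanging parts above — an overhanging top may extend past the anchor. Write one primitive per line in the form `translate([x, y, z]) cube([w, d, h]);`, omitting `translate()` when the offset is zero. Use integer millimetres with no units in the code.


translate([267, 438, 0]) cube([113, 107, 1610]);


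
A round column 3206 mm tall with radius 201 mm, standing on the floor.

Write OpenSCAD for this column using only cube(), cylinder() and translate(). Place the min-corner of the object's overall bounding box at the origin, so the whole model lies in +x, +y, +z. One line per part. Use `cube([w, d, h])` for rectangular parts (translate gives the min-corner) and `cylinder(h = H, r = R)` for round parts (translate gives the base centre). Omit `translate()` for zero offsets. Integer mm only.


translate([201, 201, 0]) cylinder(h = 3206, r = 201);


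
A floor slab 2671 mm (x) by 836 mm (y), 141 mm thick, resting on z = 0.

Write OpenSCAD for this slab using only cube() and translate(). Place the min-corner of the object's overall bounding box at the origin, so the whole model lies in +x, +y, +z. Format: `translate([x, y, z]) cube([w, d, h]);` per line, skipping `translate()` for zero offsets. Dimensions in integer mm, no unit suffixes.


cube([2671, 836, 141]);


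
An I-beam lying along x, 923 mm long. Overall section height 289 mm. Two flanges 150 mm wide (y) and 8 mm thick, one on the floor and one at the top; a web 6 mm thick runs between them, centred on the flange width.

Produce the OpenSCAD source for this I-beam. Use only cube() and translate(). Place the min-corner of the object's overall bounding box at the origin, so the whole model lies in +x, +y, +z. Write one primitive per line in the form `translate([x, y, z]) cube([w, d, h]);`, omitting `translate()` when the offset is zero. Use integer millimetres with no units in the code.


cube([923, 150, 8]);
translate([0, 72, 8]) cube([923, 6, 273]);
translate([0, 0, 281]) cube([923, 150, 8]);


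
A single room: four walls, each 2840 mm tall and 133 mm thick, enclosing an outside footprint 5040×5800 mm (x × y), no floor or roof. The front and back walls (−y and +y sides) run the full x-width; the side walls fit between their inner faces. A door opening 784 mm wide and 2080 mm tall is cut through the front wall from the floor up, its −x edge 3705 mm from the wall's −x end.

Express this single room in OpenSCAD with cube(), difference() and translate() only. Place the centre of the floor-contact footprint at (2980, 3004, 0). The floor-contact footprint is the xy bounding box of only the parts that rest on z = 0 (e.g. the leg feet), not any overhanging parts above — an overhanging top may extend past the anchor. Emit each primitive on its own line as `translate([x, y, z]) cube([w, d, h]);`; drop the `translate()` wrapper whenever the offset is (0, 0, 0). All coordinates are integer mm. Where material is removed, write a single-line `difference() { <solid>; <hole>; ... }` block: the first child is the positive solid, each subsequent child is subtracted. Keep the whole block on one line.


difference() { translate([460, 104, 0]) cube([5040, 133, 2840]); translate([4165, 104, 0]) cube([784, 133, 2080]); }
translate([460, 5771, 0]) cube([5040, 133, 2840]);
translate([460, 237, 0]) cube([133, 5534, 2840]);
translate([5367, 237, 0]) cube([133, 5534, 2840]);


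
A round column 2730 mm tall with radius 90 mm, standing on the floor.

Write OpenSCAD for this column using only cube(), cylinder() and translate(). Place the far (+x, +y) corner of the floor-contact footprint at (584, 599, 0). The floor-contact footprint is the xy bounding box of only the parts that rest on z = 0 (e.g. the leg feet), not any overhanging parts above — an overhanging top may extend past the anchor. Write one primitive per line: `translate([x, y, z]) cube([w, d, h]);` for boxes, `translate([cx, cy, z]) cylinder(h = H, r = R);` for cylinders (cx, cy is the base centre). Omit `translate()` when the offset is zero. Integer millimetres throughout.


translate([494, 509, 0]) cylinder(h = 2730, r = 90);


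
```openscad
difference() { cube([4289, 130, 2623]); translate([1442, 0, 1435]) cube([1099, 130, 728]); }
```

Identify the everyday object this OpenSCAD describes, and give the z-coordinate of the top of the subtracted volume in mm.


A wall with a window opening. The window head height is 2163 mm.

A wall with a rectangular opening subtracted — a window. Sill at z = 1435, opening 728 mm tall, so the head is at 1435 + 728 = 2163 mm.
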